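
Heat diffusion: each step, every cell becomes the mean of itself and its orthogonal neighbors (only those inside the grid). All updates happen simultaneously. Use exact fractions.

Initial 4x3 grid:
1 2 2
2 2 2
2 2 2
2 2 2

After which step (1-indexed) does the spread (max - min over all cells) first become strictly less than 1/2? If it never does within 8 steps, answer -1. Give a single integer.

Step 1: max=2, min=5/3, spread=1/3
  -> spread < 1/2 first at step 1
Step 2: max=2, min=31/18, spread=5/18
Step 3: max=2, min=391/216, spread=41/216
Step 4: max=2, min=47623/25920, spread=4217/25920
Step 5: max=14321/7200, min=2901251/1555200, spread=38417/311040
Step 6: max=285403/144000, min=175423789/93312000, spread=1903471/18662400
Step 7: max=8524241/4320000, min=10596450911/5598720000, spread=18038617/223948800
Step 8: max=764673241/388800000, min=638578217149/335923200000, spread=883978523/13436928000

Answer: 1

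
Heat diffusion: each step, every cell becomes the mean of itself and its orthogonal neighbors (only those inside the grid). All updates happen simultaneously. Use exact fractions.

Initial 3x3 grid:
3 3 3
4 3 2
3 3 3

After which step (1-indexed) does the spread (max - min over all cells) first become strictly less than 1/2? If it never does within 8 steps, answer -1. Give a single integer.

Answer: 2

Derivation:
Step 1: max=10/3, min=8/3, spread=2/3
Step 2: max=155/48, min=133/48, spread=11/24
  -> spread < 1/2 first at step 2
Step 3: max=1817/576, min=1639/576, spread=89/288
Step 4: max=21491/6912, min=19981/6912, spread=755/3456
Step 5: max=255185/82944, min=242479/82944, spread=6353/41472
Step 6: max=3039515/995328, min=2932453/995328, spread=53531/497664
Step 7: max=36282761/11943936, min=35380855/11943936, spread=450953/5971968
Step 8: max=433780739/143327232, min=426182653/143327232, spread=3799043/71663616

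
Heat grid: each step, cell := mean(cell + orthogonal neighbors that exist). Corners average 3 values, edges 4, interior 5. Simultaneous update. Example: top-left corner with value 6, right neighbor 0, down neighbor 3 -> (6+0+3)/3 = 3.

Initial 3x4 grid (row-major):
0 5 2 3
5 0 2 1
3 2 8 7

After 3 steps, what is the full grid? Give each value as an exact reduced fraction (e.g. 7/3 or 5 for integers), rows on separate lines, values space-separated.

After step 1:
  10/3 7/4 3 2
  2 14/5 13/5 13/4
  10/3 13/4 19/4 16/3
After step 2:
  85/36 653/240 187/80 11/4
  43/15 62/25 82/25 791/240
  103/36 53/15 239/60 40/9
After step 3:
  5723/2160 17819/7200 6653/2400 503/180
  1189/450 17857/6000 4613/1500 49573/14400
  1667/540 2893/900 13717/3600 8441/2160

Answer: 5723/2160 17819/7200 6653/2400 503/180
1189/450 17857/6000 4613/1500 49573/14400
1667/540 2893/900 13717/3600 8441/2160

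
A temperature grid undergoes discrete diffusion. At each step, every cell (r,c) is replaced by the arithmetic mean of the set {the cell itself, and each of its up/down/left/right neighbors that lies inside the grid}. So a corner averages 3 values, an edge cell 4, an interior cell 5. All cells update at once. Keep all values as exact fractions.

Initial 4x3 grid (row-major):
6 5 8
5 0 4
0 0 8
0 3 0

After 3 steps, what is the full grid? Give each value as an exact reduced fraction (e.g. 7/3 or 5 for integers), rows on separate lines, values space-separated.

Answer: 8603/2160 4213/960 10003/2160
227/72 1383/400 73/18
47/24 3041/1200 217/72
1129/720 5311/2880 5647/2160

Derivation:
After step 1:
  16/3 19/4 17/3
  11/4 14/5 5
  5/4 11/5 3
  1 3/4 11/3
After step 2:
  77/18 371/80 185/36
  91/30 7/2 247/60
  9/5 2 52/15
  1 457/240 89/36
After step 3:
  8603/2160 4213/960 10003/2160
  227/72 1383/400 73/18
  47/24 3041/1200 217/72
  1129/720 5311/2880 5647/2160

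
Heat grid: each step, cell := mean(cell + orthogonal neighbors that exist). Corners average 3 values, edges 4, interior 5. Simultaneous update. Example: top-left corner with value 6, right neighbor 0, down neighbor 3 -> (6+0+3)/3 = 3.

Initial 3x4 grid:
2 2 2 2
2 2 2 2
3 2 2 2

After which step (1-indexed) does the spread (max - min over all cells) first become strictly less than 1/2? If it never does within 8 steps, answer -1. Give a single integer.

Step 1: max=7/3, min=2, spread=1/3
  -> spread < 1/2 first at step 1
Step 2: max=41/18, min=2, spread=5/18
Step 3: max=473/216, min=2, spread=41/216
Step 4: max=56057/25920, min=2, spread=4217/25920
Step 5: max=3319549/1555200, min=14479/7200, spread=38417/311040
Step 6: max=197824211/93312000, min=290597/144000, spread=1903471/18662400
Step 7: max=11798429089/5598720000, min=8755759/4320000, spread=18038617/223948800
Step 8: max=705114582851/335923200000, min=790526759/388800000, spread=883978523/13436928000

Answer: 1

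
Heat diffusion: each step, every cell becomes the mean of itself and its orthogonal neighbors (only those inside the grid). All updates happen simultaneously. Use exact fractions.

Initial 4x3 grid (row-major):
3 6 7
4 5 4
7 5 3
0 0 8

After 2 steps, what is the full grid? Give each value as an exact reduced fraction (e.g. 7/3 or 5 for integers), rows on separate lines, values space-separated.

Answer: 43/9 401/80 47/9
1073/240 471/100 1213/240
181/48 421/100 209/48
115/36 53/16 143/36

Derivation:
After step 1:
  13/3 21/4 17/3
  19/4 24/5 19/4
  4 4 5
  7/3 13/4 11/3
After step 2:
  43/9 401/80 47/9
  1073/240 471/100 1213/240
  181/48 421/100 209/48
  115/36 53/16 143/36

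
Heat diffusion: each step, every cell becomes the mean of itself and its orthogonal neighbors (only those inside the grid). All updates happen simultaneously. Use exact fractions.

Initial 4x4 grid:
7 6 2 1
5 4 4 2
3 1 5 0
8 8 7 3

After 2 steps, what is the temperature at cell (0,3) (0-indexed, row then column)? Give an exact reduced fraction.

Step 1: cell (0,3) = 5/3
Step 2: cell (0,3) = 20/9
Full grid after step 2:
  31/6 9/2 49/15 20/9
  19/4 211/50 79/25 559/240
  293/60 437/100 77/20 659/240
  199/36 1337/240 1109/240 139/36

Answer: 20/9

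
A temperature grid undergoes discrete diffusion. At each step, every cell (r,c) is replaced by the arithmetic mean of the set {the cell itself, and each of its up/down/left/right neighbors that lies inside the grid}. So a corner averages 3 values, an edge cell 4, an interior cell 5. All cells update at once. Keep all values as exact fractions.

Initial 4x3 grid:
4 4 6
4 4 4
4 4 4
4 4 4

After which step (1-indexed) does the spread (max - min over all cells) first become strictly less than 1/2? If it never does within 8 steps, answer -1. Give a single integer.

Step 1: max=14/3, min=4, spread=2/3
Step 2: max=41/9, min=4, spread=5/9
Step 3: max=473/108, min=4, spread=41/108
  -> spread < 1/2 first at step 3
Step 4: max=56057/12960, min=4, spread=4217/12960
Step 5: max=3319549/777600, min=14479/3600, spread=38417/155520
Step 6: max=197824211/46656000, min=290597/72000, spread=1903471/9331200
Step 7: max=11798429089/2799360000, min=8755759/2160000, spread=18038617/111974400
Step 8: max=705114582851/167961600000, min=790526759/194400000, spread=883978523/6718464000

Answer: 3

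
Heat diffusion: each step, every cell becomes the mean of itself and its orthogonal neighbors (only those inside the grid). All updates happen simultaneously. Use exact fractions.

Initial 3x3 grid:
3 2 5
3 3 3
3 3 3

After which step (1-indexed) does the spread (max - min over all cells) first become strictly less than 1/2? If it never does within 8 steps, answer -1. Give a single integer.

Answer: 2

Derivation:
Step 1: max=7/2, min=8/3, spread=5/6
Step 2: max=121/36, min=43/15, spread=89/180
  -> spread < 1/2 first at step 2
Step 3: max=23033/7200, min=529/180, spread=1873/7200
Step 4: max=409981/129600, min=160597/54000, spread=122741/648000
Step 5: max=80846897/25920000, min=215879/72000, spread=3130457/25920000
Step 6: max=1448867029/466560000, min=146832637/48600000, spread=196368569/2332800000
Step 7: max=86470070063/27993600000, min=7069499849/2332800000, spread=523543/8957952
Step 8: max=5176132378861/1679616000000, min=70933568413/23328000000, spread=4410589/107495424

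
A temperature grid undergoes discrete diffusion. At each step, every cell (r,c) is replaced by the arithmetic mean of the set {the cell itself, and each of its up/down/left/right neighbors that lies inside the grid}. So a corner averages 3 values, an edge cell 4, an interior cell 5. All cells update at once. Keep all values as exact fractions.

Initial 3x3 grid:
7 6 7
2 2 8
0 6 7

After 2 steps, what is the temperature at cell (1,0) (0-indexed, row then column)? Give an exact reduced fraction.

Step 1: cell (1,0) = 11/4
Step 2: cell (1,0) = 913/240
Full grid after step 2:
  53/12 223/40 37/6
  913/240 114/25 31/5
  55/18 1093/240 67/12

Answer: 913/240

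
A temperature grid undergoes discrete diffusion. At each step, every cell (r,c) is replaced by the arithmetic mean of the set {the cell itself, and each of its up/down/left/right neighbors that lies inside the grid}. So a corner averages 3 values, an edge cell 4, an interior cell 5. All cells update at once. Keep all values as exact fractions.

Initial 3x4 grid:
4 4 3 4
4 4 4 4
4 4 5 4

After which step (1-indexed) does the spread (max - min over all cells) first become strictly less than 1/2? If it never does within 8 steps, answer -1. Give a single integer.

Answer: 2

Derivation:
Step 1: max=13/3, min=11/3, spread=2/3
Step 2: max=101/24, min=91/24, spread=5/12
  -> spread < 1/2 first at step 2
Step 3: max=893/216, min=835/216, spread=29/108
Step 4: max=221/54, min=211/54, spread=5/27
Step 5: max=10535/2592, min=10201/2592, spread=167/1296
Step 6: max=31457/7776, min=30751/7776, spread=353/3888
Step 7: max=752491/186624, min=740501/186624, spread=5995/93312
Step 8: max=4504535/1119744, min=4453417/1119744, spread=25559/559872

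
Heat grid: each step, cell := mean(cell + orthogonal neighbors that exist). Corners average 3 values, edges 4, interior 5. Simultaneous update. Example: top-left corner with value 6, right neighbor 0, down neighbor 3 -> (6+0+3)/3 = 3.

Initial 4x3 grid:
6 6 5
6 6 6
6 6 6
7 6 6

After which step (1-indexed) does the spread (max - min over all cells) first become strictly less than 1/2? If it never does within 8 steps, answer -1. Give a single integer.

Answer: 3

Derivation:
Step 1: max=19/3, min=17/3, spread=2/3
Step 2: max=113/18, min=103/18, spread=5/9
Step 3: max=1337/216, min=1255/216, spread=41/108
  -> spread < 1/2 first at step 3
Step 4: max=159737/25920, min=151303/25920, spread=4217/12960
Step 5: max=1904657/311040, min=1827823/311040, spread=38417/155520
Step 6: max=113877871/18662400, min=110070929/18662400, spread=1903471/9331200
Step 7: max=1361731417/223948800, min=1325654183/223948800, spread=18038617/111974400
Step 8: max=81505546523/13436928000, min=79737589477/13436928000, spread=883978523/6718464000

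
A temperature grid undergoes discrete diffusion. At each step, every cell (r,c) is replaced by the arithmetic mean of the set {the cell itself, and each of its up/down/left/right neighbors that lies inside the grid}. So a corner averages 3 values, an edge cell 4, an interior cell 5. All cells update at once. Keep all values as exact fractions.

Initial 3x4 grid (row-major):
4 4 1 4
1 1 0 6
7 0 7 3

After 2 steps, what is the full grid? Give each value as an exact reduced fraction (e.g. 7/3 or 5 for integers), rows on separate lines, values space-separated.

Answer: 35/12 179/80 137/48 55/18
607/240 137/50 61/25 61/16
29/9 607/240 175/48 133/36

Derivation:
After step 1:
  3 5/2 9/4 11/3
  13/4 6/5 3 13/4
  8/3 15/4 5/2 16/3
After step 2:
  35/12 179/80 137/48 55/18
  607/240 137/50 61/25 61/16
  29/9 607/240 175/48 133/36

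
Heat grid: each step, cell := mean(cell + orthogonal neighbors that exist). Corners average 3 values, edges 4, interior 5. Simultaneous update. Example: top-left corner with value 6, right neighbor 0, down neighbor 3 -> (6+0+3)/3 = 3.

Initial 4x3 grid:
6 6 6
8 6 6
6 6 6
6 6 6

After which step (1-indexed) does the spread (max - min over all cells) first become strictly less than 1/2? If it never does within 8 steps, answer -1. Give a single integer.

Step 1: max=20/3, min=6, spread=2/3
Step 2: max=391/60, min=6, spread=31/60
Step 3: max=3451/540, min=6, spread=211/540
  -> spread < 1/2 first at step 3
Step 4: max=340897/54000, min=5447/900, spread=14077/54000
Step 5: max=3056407/486000, min=327683/54000, spread=5363/24300
Step 6: max=91220809/14580000, min=182869/30000, spread=93859/583200
Step 7: max=5459074481/874800000, min=296936467/48600000, spread=4568723/34992000
Step 8: max=326708435629/52488000000, min=8929618889/1458000000, spread=8387449/83980800

Answer: 3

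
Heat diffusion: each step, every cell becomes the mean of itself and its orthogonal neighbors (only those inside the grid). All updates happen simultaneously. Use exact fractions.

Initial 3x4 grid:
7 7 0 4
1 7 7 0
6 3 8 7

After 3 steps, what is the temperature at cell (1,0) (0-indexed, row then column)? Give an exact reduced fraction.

Step 1: cell (1,0) = 21/4
Step 2: cell (1,0) = 223/48
Step 3: cell (1,0) = 71473/14400
Full grid after step 3:
  59/12 3831/800 30929/7200 8009/2160
  71473/14400 29807/6000 13921/3000 31379/7200
  1055/216 37079/7200 12443/2400 3473/720

Answer: 71473/14400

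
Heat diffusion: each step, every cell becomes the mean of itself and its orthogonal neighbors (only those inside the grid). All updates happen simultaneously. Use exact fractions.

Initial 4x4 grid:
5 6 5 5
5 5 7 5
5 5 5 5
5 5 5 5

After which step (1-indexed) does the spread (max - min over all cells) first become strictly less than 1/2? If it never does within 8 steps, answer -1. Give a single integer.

Answer: 3

Derivation:
Step 1: max=23/4, min=5, spread=3/4
Step 2: max=553/100, min=5, spread=53/100
Step 3: max=1089/200, min=5, spread=89/200
  -> spread < 1/2 first at step 3
Step 4: max=58049/10800, min=911/180, spread=3389/10800
Step 5: max=240887/45000, min=137039/27000, spread=18733/67500
Step 6: max=51811103/9720000, min=2758403/540000, spread=2159849/9720000
Step 7: max=1548082979/291600000, min=2489561/486000, spread=54346379/291600000
Step 8: max=46343503499/8748000000, min=1499017883/291600000, spread=1372967009/8748000000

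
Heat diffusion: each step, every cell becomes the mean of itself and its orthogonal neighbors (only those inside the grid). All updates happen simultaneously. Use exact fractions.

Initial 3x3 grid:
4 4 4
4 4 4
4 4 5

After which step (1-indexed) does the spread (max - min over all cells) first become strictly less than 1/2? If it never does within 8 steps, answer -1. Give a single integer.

Step 1: max=13/3, min=4, spread=1/3
  -> spread < 1/2 first at step 1
Step 2: max=77/18, min=4, spread=5/18
Step 3: max=905/216, min=4, spread=41/216
Step 4: max=53971/12960, min=1451/360, spread=347/2592
Step 5: max=3217337/777600, min=14557/3600, spread=2921/31104
Step 6: max=192452539/46656000, min=1753483/432000, spread=24611/373248
Step 7: max=11516162033/2799360000, min=39536741/9720000, spread=207329/4478976
Step 8: max=689876352451/167961600000, min=2112401599/518400000, spread=1746635/53747712

Answer: 1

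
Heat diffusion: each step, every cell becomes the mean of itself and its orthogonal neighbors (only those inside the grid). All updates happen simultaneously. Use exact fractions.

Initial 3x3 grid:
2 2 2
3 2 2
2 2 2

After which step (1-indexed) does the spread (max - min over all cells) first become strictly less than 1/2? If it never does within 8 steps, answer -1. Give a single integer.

Answer: 1

Derivation:
Step 1: max=7/3, min=2, spread=1/3
  -> spread < 1/2 first at step 1
Step 2: max=547/240, min=2, spread=67/240
Step 3: max=4757/2160, min=407/200, spread=1807/10800
Step 4: max=1885963/864000, min=11161/5400, spread=33401/288000
Step 5: max=16781933/7776000, min=1123391/540000, spread=3025513/38880000
Step 6: max=6685726867/3110400000, min=60355949/28800000, spread=53531/995328
Step 7: max=399280925849/186624000000, min=16343116051/7776000000, spread=450953/11943936
Step 8: max=23903783560603/11197440000000, min=1967248610519/933120000000, spread=3799043/143327232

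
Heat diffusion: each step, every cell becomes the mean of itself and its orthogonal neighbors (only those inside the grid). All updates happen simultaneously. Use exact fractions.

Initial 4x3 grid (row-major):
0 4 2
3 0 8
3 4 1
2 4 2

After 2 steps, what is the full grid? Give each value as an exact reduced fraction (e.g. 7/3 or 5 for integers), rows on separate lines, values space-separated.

After step 1:
  7/3 3/2 14/3
  3/2 19/5 11/4
  3 12/5 15/4
  3 3 7/3
After step 2:
  16/9 123/40 107/36
  319/120 239/100 449/120
  99/40 319/100 337/120
  3 161/60 109/36

Answer: 16/9 123/40 107/36
319/120 239/100 449/120
99/40 319/100 337/120
3 161/60 109/36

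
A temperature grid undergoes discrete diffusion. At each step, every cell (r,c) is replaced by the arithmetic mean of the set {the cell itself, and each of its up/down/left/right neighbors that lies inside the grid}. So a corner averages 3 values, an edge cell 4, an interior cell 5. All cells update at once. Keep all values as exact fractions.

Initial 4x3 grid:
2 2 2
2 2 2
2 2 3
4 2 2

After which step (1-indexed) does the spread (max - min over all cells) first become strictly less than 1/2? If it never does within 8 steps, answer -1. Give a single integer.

Answer: 3

Derivation:
Step 1: max=8/3, min=2, spread=2/3
Step 2: max=23/9, min=2, spread=5/9
Step 3: max=659/270, min=49/24, spread=431/1080
  -> spread < 1/2 first at step 3
Step 4: max=155017/64800, min=18631/9000, spread=104369/324000
Step 5: max=9148373/3888000, min=282641/135000, spread=5041561/19440000
Step 6: max=542777527/233280000, min=68495701/32400000, spread=248042399/1166400000
Step 7: max=32274741293/13996800000, min=2071204267/972000000, spread=12246999241/69984000000
Step 8: max=1923087899287/839808000000, min=250228679731/116640000000, spread=607207026119/4199040000000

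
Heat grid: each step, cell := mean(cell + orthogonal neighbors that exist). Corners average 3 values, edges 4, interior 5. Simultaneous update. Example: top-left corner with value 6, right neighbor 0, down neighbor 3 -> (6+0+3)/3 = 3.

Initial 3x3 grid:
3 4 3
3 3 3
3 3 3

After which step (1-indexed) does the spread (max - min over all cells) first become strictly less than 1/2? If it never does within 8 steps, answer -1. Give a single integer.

Step 1: max=10/3, min=3, spread=1/3
  -> spread < 1/2 first at step 1
Step 2: max=787/240, min=3, spread=67/240
Step 3: max=6917/2160, min=607/200, spread=1807/10800
Step 4: max=2749963/864000, min=16561/5400, spread=33401/288000
Step 5: max=24557933/7776000, min=1663391/540000, spread=3025513/38880000
Step 6: max=9796126867/3110400000, min=89155949/28800000, spread=53531/995328
Step 7: max=585904925849/186624000000, min=24119116051/7776000000, spread=450953/11943936
Step 8: max=35101223560603/11197440000000, min=2900368610519/933120000000, spread=3799043/143327232

Answer: 1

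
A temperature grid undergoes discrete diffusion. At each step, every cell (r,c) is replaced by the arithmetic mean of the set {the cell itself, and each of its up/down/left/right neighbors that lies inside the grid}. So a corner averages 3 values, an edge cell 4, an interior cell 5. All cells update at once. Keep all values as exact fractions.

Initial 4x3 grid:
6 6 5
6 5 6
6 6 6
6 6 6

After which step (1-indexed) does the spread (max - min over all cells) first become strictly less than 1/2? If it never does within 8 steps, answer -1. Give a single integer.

Step 1: max=6, min=11/2, spread=1/2
Step 2: max=6, min=50/9, spread=4/9
  -> spread < 1/2 first at step 2
Step 3: max=2387/400, min=40891/7200, spread=83/288
Step 4: max=42809/7200, min=368431/64800, spread=337/1296
Step 5: max=2840449/480000, min=22267979/3888000, spread=7396579/38880000
Step 6: max=76536727/12960000, min=1339377961/233280000, spread=61253/373248
Step 7: max=4579321943/777600000, min=80631258599/13996800000, spread=14372291/111974400
Step 8: max=274300507837/46656000000, min=4847113427941/839808000000, spread=144473141/1343692800

Answer: 2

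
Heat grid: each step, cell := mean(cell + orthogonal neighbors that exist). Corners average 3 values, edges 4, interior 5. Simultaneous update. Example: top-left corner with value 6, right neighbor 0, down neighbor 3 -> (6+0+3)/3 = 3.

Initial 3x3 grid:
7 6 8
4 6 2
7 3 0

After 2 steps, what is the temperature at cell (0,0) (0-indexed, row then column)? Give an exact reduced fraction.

Answer: 221/36

Derivation:
Step 1: cell (0,0) = 17/3
Step 2: cell (0,0) = 221/36
Full grid after step 2:
  221/36 439/80 193/36
  77/15 499/100 19/5
  44/9 109/30 29/9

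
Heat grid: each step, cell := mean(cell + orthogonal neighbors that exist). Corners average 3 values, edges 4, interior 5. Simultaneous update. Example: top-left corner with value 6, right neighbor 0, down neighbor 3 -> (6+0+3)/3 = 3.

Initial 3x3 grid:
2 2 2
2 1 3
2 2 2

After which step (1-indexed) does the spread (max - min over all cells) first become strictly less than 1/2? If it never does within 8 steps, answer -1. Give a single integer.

Answer: 2

Derivation:
Step 1: max=7/3, min=7/4, spread=7/12
Step 2: max=13/6, min=11/6, spread=1/3
  -> spread < 1/2 first at step 2
Step 3: max=895/432, min=1789/960, spread=1799/8640
Step 4: max=11017/5400, min=2749/1440, spread=2833/21600
Step 5: max=3126679/1555200, min=2217127/1152000, spread=2671151/31104000
Step 6: max=155513437/77760000, min=30213323/15552000, spread=741137/12960000
Step 7: max=11130568111/5598720000, min=24252454829/12441600000, spread=4339268759/111974400000
Step 8: max=277649844179/139968000000, min=109573968607/55987200000, spread=7429845323/279936000000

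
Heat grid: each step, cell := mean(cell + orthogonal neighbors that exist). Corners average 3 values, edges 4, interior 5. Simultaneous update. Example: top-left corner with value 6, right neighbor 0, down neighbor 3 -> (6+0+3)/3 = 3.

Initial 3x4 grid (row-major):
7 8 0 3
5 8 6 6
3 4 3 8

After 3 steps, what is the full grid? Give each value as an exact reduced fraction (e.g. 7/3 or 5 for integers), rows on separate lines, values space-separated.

After step 1:
  20/3 23/4 17/4 3
  23/4 31/5 23/5 23/4
  4 9/2 21/4 17/3
After step 2:
  109/18 343/60 22/5 13/3
  1357/240 134/25 521/100 1141/240
  19/4 399/80 1201/240 50/9
After step 3:
  12547/2160 19379/3600 983/200 1079/240
  78551/14400 16157/3000 14837/3000 71471/14400
  1847/360 12061/2400 37363/7200 5513/1080

Answer: 12547/2160 19379/3600 983/200 1079/240
78551/14400 16157/3000 14837/3000 71471/14400
1847/360 12061/2400 37363/7200 5513/1080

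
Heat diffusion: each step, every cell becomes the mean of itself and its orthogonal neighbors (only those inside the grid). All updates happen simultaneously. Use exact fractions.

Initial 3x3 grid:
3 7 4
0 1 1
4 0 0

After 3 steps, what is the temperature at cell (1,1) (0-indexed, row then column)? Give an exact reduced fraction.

Step 1: cell (1,1) = 9/5
Step 2: cell (1,1) = 103/50
Step 3: cell (1,1) = 2097/1000
Full grid after step 3:
  6023/2160 41011/14400 219/80
  7859/3600 2097/1000 14543/7200
  3473/2160 20861/14400 2963/2160

Answer: 2097/1000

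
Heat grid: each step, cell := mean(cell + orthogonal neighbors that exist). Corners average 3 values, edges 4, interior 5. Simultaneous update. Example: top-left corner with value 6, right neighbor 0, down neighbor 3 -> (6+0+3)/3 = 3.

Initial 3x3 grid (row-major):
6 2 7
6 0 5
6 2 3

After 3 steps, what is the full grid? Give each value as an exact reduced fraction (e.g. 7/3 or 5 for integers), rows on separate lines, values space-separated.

Answer: 1805/432 11471/2880 847/216
5773/1440 4537/1200 3497/960
1673/432 1139/320 749/216

Derivation:
After step 1:
  14/3 15/4 14/3
  9/2 3 15/4
  14/3 11/4 10/3
After step 2:
  155/36 193/48 73/18
  101/24 71/20 59/16
  143/36 55/16 59/18
After step 3:
  1805/432 11471/2880 847/216
  5773/1440 4537/1200 3497/960
  1673/432 1139/320 749/216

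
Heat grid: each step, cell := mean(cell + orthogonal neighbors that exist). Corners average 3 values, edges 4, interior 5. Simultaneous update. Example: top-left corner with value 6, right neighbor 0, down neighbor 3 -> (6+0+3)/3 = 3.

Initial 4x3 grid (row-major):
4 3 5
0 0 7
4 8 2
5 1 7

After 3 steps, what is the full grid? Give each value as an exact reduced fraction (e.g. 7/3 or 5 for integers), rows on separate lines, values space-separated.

Answer: 6461/2160 11503/3600 1421/360
20981/7200 22193/6000 4601/1200
26801/7200 2741/750 3997/900
803/216 62237/14400 1807/432

Derivation:
After step 1:
  7/3 3 5
  2 18/5 7/2
  17/4 3 6
  10/3 21/4 10/3
After step 2:
  22/9 209/60 23/6
  731/240 151/50 181/40
  151/48 221/50 95/24
  77/18 179/48 175/36
After step 3:
  6461/2160 11503/3600 1421/360
  20981/7200 22193/6000 4601/1200
  26801/7200 2741/750 3997/900
  803/216 62237/14400 1807/432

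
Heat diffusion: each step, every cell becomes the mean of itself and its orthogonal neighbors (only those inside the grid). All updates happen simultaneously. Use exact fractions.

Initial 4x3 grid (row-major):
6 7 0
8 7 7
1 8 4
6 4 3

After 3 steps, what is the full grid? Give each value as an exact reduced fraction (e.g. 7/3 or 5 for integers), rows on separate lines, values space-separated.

Answer: 487/80 19811/3600 1463/270
4523/800 34951/6000 9133/1800
39547/7200 15043/3000 18611/3600
5099/1080 71209/14400 9913/2160

Derivation:
After step 1:
  7 5 14/3
  11/2 37/5 9/2
  23/4 24/5 11/2
  11/3 21/4 11/3
After step 2:
  35/6 361/60 85/18
  513/80 136/25 331/60
  1183/240 287/50 277/60
  44/9 1043/240 173/36
After step 3:
  487/80 19811/3600 1463/270
  4523/800 34951/6000 9133/1800
  39547/7200 15043/3000 18611/3600
  5099/1080 71209/14400 9913/2160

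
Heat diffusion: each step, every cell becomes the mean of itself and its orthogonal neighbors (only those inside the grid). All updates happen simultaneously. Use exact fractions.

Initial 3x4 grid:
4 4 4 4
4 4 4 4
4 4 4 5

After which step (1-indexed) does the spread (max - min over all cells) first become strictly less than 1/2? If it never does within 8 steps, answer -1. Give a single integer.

Step 1: max=13/3, min=4, spread=1/3
  -> spread < 1/2 first at step 1
Step 2: max=77/18, min=4, spread=5/18
Step 3: max=905/216, min=4, spread=41/216
Step 4: max=107897/25920, min=4, spread=4217/25920
Step 5: max=6429949/1555200, min=28879/7200, spread=38417/311040
Step 6: max=384448211/93312000, min=578597/144000, spread=1903471/18662400
Step 7: max=22995869089/5598720000, min=17395759/4320000, spread=18038617/223948800
Step 8: max=1376960982851/335923200000, min=1568126759/388800000, spread=883978523/13436928000

Answer: 1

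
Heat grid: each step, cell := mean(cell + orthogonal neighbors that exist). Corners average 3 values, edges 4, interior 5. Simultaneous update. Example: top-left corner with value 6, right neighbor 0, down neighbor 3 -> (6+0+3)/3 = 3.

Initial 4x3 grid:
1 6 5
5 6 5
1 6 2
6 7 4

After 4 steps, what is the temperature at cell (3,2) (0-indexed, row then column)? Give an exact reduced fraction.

Answer: 24619/5184

Derivation:
Step 1: cell (3,2) = 13/3
Step 2: cell (3,2) = 43/9
Step 3: cell (3,2) = 5017/1080
Step 4: cell (3,2) = 24619/5184
Full grid after step 4:
  9431/2160 397811/86400 30203/6480
  64421/14400 162673/36000 204313/43200
  194699/43200 112517/24000 200449/43200
  24395/5184 29923/6400 24619/5184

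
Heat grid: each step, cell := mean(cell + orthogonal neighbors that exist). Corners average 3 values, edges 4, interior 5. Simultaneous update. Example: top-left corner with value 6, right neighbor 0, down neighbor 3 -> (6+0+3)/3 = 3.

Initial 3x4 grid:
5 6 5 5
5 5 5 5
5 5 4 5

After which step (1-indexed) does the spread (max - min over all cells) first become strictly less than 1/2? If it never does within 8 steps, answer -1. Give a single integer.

Answer: 3

Derivation:
Step 1: max=16/3, min=14/3, spread=2/3
Step 2: max=631/120, min=569/120, spread=31/60
Step 3: max=5611/1080, min=5189/1080, spread=211/540
  -> spread < 1/2 first at step 3
Step 4: max=33239/6480, min=31561/6480, spread=839/3240
Step 5: max=248363/48600, min=237637/48600, spread=5363/24300
Step 6: max=5925859/1166400, min=5738141/1166400, spread=93859/583200
Step 7: max=354488723/69984000, min=345351277/69984000, spread=4568723/34992000
Step 8: max=848195449/167961600, min=831420551/167961600, spread=8387449/83980800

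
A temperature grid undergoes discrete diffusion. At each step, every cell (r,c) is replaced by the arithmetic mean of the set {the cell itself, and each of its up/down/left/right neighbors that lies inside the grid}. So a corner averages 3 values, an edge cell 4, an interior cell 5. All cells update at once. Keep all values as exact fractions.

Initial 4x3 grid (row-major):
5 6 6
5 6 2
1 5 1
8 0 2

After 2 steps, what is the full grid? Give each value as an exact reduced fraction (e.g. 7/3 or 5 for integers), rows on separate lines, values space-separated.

After step 1:
  16/3 23/4 14/3
  17/4 24/5 15/4
  19/4 13/5 5/2
  3 15/4 1
After step 2:
  46/9 411/80 85/18
  287/60 423/100 943/240
  73/20 92/25 197/80
  23/6 207/80 29/12

Answer: 46/9 411/80 85/18
287/60 423/100 943/240
73/20 92/25 197/80
23/6 207/80 29/12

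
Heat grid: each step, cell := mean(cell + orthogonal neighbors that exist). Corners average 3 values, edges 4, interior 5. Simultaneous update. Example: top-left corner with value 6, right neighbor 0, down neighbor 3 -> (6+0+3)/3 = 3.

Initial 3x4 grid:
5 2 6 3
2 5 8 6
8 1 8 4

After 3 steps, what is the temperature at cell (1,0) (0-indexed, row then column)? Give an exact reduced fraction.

Answer: 15971/3600

Derivation:
Step 1: cell (1,0) = 5
Step 2: cell (1,0) = 229/60
Step 3: cell (1,0) = 15971/3600
Full grid after step 3:
  2867/720 11029/2400 3853/800 637/120
  15971/3600 1681/375 10757/2000 8521/1600
  9391/2160 36187/7200 12559/2400 341/60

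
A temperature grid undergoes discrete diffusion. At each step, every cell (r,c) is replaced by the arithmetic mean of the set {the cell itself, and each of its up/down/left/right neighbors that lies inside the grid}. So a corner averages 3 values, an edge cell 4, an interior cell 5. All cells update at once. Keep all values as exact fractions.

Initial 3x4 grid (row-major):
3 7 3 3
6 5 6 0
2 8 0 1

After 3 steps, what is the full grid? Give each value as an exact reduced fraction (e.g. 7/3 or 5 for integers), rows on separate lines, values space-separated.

After step 1:
  16/3 9/2 19/4 2
  4 32/5 14/5 5/2
  16/3 15/4 15/4 1/3
After step 2:
  83/18 1259/240 281/80 37/12
  79/15 429/100 101/25 229/120
  157/36 577/120 319/120 79/36
After step 3:
  10889/2160 31787/7200 9529/2400 2041/720
  4169/900 28381/6000 19691/6000 20207/7200
  5197/1080 7253/1800 12331/3600 1217/540

Answer: 10889/2160 31787/7200 9529/2400 2041/720
4169/900 28381/6000 19691/6000 20207/7200
5197/1080 7253/1800 12331/3600 1217/540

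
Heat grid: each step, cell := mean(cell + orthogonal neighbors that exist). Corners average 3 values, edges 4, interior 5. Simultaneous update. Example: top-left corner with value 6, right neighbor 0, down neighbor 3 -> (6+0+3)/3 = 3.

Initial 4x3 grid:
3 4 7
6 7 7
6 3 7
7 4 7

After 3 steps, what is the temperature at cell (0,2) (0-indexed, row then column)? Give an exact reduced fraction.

Answer: 4183/720

Derivation:
Step 1: cell (0,2) = 6
Step 2: cell (0,2) = 73/12
Step 3: cell (0,2) = 4183/720
Full grid after step 3:
  11129/2160 79441/14400 4183/720
  9647/1800 33299/6000 3599/600
  9757/1800 34099/6000 1173/200
  11929/2160 80321/14400 4183/720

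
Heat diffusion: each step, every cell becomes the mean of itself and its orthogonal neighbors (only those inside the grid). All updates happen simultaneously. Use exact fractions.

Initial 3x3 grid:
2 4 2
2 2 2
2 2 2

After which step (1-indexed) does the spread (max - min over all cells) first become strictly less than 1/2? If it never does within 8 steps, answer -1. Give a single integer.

Answer: 3

Derivation:
Step 1: max=8/3, min=2, spread=2/3
Step 2: max=307/120, min=2, spread=67/120
Step 3: max=2597/1080, min=207/100, spread=1807/5400
  -> spread < 1/2 first at step 3
Step 4: max=1021963/432000, min=5761/2700, spread=33401/144000
Step 5: max=9005933/3888000, min=583391/270000, spread=3025513/19440000
Step 6: max=3575326867/1555200000, min=31555949/14400000, spread=53531/497664
Step 7: max=212656925849/93312000000, min=8567116051/3888000000, spread=450953/5971968
Step 8: max=12706343560603/5598720000000, min=1034128610519/466560000000, spread=3799043/71663616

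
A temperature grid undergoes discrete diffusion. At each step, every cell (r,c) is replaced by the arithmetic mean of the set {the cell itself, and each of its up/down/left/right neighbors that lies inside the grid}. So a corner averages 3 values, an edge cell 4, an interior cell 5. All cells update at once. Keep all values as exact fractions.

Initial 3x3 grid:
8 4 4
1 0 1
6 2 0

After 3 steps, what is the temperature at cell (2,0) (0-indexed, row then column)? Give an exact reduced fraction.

Step 1: cell (2,0) = 3
Step 2: cell (2,0) = 35/12
Step 3: cell (2,0) = 213/80
Full grid after step 3:
  7511/2160 5639/1800 1847/720
  45487/14400 3761/1500 10079/4800
  213/80 1313/600 1207/720

Answer: 213/80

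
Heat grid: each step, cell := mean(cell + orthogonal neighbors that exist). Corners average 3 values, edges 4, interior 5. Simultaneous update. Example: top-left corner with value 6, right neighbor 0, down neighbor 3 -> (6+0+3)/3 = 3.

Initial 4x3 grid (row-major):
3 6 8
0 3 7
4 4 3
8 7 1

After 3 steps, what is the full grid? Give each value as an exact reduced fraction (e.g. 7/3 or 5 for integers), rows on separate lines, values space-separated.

After step 1:
  3 5 7
  5/2 4 21/4
  4 21/5 15/4
  19/3 5 11/3
After step 2:
  7/2 19/4 23/4
  27/8 419/100 5
  511/120 419/100 253/60
  46/9 24/5 149/36
After step 3:
  31/8 1819/400 31/6
  4597/1200 4301/1000 5747/1200
  15241/3600 4331/1000 15791/3600
  5101/1080 114/25 592/135

Answer: 31/8 1819/400 31/6
4597/1200 4301/1000 5747/1200
15241/3600 4331/1000 15791/3600
5101/1080 114/25 592/135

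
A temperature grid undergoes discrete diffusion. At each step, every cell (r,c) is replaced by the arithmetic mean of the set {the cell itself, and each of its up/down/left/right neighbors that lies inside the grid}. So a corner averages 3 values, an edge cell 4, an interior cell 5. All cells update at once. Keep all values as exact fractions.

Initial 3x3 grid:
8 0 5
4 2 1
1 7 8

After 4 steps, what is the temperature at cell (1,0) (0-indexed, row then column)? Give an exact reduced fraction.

Step 1: cell (1,0) = 15/4
Step 2: cell (1,0) = 291/80
Step 3: cell (1,0) = 18377/4800
Step 4: cell (1,0) = 359273/96000
Full grid after step 4:
  78191/21600 1006819/288000 152507/43200
  359273/96000 85099/22500 400729/108000
  57319/14400 1712791/432000 260123/64800

Answer: 359273/96000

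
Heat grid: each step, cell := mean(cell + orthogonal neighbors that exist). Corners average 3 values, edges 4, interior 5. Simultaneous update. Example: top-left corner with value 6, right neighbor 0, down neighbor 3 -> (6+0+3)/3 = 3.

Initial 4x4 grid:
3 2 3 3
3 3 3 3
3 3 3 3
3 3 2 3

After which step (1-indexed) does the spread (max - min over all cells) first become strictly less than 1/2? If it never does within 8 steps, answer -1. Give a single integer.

Answer: 1

Derivation:
Step 1: max=3, min=8/3, spread=1/3
  -> spread < 1/2 first at step 1
Step 2: max=3, min=329/120, spread=31/120
Step 3: max=211/72, min=3029/1080, spread=17/135
Step 4: max=13109/4500, min=61237/21600, spread=8431/108000
Step 5: max=938867/324000, min=110753/38880, spread=1493/30375
Step 6: max=467741/162000, min=83451047/29160000, spread=742333/29160000
Step 7: max=168216199/58320000, min=2506052969/874800000, spread=134297/6834375
Step 8: max=25195665101/8748000000, min=75303944039/26244000000, spread=1105669/102515625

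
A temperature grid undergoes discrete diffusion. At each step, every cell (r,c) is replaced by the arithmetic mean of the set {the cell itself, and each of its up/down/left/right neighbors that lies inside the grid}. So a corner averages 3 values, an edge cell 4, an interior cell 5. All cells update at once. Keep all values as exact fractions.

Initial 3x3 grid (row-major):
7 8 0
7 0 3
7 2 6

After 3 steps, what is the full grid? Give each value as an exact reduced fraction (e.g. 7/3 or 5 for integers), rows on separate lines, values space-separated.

Answer: 281/54 4117/960 407/108
14041/2880 431/100 9821/2880
130/27 1279/320 389/108

Derivation:
After step 1:
  22/3 15/4 11/3
  21/4 4 9/4
  16/3 15/4 11/3
After step 2:
  49/9 75/16 29/9
  263/48 19/5 163/48
  43/9 67/16 29/9
After step 3:
  281/54 4117/960 407/108
  14041/2880 431/100 9821/2880
  130/27 1279/320 389/108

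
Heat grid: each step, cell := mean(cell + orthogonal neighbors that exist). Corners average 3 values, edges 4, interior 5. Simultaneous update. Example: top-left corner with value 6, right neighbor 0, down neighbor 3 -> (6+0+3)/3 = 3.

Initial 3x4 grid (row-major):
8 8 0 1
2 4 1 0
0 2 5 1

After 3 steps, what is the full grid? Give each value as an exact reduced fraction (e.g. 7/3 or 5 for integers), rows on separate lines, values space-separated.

After step 1:
  6 5 5/2 1/3
  7/2 17/5 2 3/4
  4/3 11/4 9/4 2
After step 2:
  29/6 169/40 59/24 43/36
  427/120 333/100 109/50 61/48
  91/36 73/30 9/4 5/3
After step 3:
  757/180 2227/600 2263/900 709/432
  25649/7200 2359/750 13787/6000 22723/14400
  3067/1080 9487/3600 853/400 83/48

Answer: 757/180 2227/600 2263/900 709/432
25649/7200 2359/750 13787/6000 22723/14400
3067/1080 9487/3600 853/400 83/48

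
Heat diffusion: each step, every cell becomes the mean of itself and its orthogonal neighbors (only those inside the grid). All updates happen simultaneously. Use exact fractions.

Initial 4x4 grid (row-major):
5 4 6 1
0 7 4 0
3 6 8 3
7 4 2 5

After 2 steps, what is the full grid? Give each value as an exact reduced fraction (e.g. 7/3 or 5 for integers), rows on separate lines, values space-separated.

After step 1:
  3 11/2 15/4 7/3
  15/4 21/5 5 2
  4 28/5 23/5 4
  14/3 19/4 19/4 10/3
After step 2:
  49/12 329/80 199/48 97/36
  299/80 481/100 391/100 10/3
  1081/240 463/100 479/100 209/60
  161/36 593/120 523/120 145/36

Answer: 49/12 329/80 199/48 97/36
299/80 481/100 391/100 10/3
1081/240 463/100 479/100 209/60
161/36 593/120 523/120 145/36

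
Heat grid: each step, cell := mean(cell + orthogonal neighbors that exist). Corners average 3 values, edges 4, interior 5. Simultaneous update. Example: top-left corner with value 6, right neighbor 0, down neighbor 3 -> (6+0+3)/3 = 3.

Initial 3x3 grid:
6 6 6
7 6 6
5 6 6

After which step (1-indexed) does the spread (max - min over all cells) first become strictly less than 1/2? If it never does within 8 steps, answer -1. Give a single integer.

Step 1: max=19/3, min=23/4, spread=7/12
Step 2: max=92/15, min=71/12, spread=13/60
  -> spread < 1/2 first at step 2
Step 3: max=827/135, min=28573/4800, spread=7483/43200
Step 4: max=656221/108000, min=258143/43200, spread=21727/216000
Step 5: max=5899711/972000, min=34557319/5760000, spread=10906147/155520000
Step 6: max=706040059/116640000, min=933825287/155520000, spread=36295/746496
Step 7: max=10582115837/1749600000, min=56119437589/9331200000, spread=305773/8957952
Step 8: max=2537032579381/419904000000, min=3369293694383/559872000000, spread=2575951/107495424

Answer: 2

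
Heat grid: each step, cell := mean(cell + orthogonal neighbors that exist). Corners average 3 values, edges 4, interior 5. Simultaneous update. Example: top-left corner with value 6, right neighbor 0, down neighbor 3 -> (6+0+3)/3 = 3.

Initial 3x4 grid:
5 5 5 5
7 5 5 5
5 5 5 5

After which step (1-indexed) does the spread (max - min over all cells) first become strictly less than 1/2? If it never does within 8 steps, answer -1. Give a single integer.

Answer: 3

Derivation:
Step 1: max=17/3, min=5, spread=2/3
Step 2: max=667/120, min=5, spread=67/120
Step 3: max=5837/1080, min=5, spread=437/1080
  -> spread < 1/2 first at step 3
Step 4: max=2317531/432000, min=2509/500, spread=29951/86400
Step 5: max=20655821/3888000, min=17033/3375, spread=206761/777600
Step 6: max=8232195571/1555200000, min=13665671/2700000, spread=14430763/62208000
Step 7: max=491667741689/93312000000, min=1097652727/216000000, spread=139854109/746496000
Step 8: max=29416071890251/5598720000000, min=99051228977/19440000000, spread=7114543559/44789760000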